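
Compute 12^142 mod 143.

12^1 ≡ 12 (mod 143)
12^2 ≡ 12^2 = 144 ≡ 1 (mod 143)
12^4 ≡ 1^2 = 1 ≡ 1 (mod 143)
12^8 ≡ 1^2 = 1 ≡ 1 (mod 143)
12^16 ≡ 1^2 = 1 ≡ 1 (mod 143)
12^32 ≡ 1^2 = 1 ≡ 1 (mod 143)
12^64 ≡ 1^2 = 1 ≡ 1 (mod 143)
12^128 ≡ 1^2 = 1 ≡ 1 (mod 143)
142 = 128 + 8 + 4 + 2 in binary powers of 2.
So 12^142 ≡ 1 · 1 · 1 · 1 ≡ 1 (mod 143).
Since the result is 1, base 12 gives no evidence that 143 is composite.

1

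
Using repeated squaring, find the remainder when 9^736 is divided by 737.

350

9^1 ≡ 9 (mod 737)
9^2 ≡ 9^2 = 81 ≡ 81 (mod 737)
9^4 ≡ 81^2 = 6561 ≡ 665 (mod 737)
9^8 ≡ 665^2 = 442225 ≡ 25 (mod 737)
9^16 ≡ 25^2 = 625 ≡ 625 (mod 737)
9^32 ≡ 625^2 = 390625 ≡ 15 (mod 737)
9^64 ≡ 15^2 = 225 ≡ 225 (mod 737)
9^128 ≡ 225^2 = 50625 ≡ 509 (mod 737)
9^256 ≡ 509^2 = 259081 ≡ 394 (mod 737)
9^512 ≡ 394^2 = 155236 ≡ 466 (mod 737)
736 = 512 + 128 + 64 + 32 in binary powers of 2.
So 9^736 ≡ 466 · 509 · 225 · 15 ≡ 350 (mod 737).
Since 350 ≠ 1, base 9 is a Fermat witness: 737 is composite.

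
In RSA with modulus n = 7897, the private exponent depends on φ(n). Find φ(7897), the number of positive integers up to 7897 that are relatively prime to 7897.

7696

Factor: 7897 = 53 · 149.
φ(7897) = (53−1) · (149−1) = 52 · 148 = 7696.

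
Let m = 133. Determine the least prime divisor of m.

133 is odd.
Digit sum 7, not divisible by 3.
Ends in 3: not divisible by 5.
7: 133 = 7·19

7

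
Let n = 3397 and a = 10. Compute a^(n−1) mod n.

10^1 ≡ 10 (mod 3397)
10^2 ≡ 10^2 = 100 ≡ 100 (mod 3397)
10^4 ≡ 100^2 = 10000 ≡ 3206 (mod 3397)
10^8 ≡ 3206^2 = 10278436 ≡ 2511 (mod 3397)
10^16 ≡ 2511^2 = 6305121 ≡ 289 (mod 3397)
10^32 ≡ 289^2 = 83521 ≡ 1993 (mod 3397)
10^64 ≡ 1993^2 = 3972049 ≡ 956 (mod 3397)
10^128 ≡ 956^2 = 913936 ≡ 143 (mod 3397)
10^256 ≡ 143^2 = 20449 ≡ 67 (mod 3397)
10^512 ≡ 67^2 = 4489 ≡ 1092 (mod 3397)
10^1024 ≡ 1092^2 = 1192464 ≡ 117 (mod 3397)
10^2048 ≡ 117^2 = 13689 ≡ 101 (mod 3397)
3396 = 2048 + 1024 + 256 + 64 + 4 in binary powers of 2.
So 10^3396 ≡ 101 · 117 · 67 · 956 · 3206 ≡ 3370 (mod 3397).
Since 3370 ≠ 1, base 10 is a Fermat witness: 3397 is composite.

3370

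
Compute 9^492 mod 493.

9^1 ≡ 9 (mod 493)
9^2 ≡ 9^2 = 81 ≡ 81 (mod 493)
9^4 ≡ 81^2 = 6561 ≡ 152 (mod 493)
9^8 ≡ 152^2 = 23104 ≡ 426 (mod 493)
9^16 ≡ 426^2 = 181476 ≡ 52 (mod 493)
9^32 ≡ 52^2 = 2704 ≡ 239 (mod 493)
9^64 ≡ 239^2 = 57121 ≡ 426 (mod 493)
9^128 ≡ 426^2 = 181476 ≡ 52 (mod 493)
9^256 ≡ 52^2 = 2704 ≡ 239 (mod 493)
492 = 256 + 128 + 64 + 32 + 8 + 4 in binary powers of 2.
So 9^492 ≡ 239 · 52 · 426 · 239 · 426 · 152 ≡ 458 (mod 493).
Since 458 ≠ 1, base 9 is a Fermat witness: 493 is composite.

458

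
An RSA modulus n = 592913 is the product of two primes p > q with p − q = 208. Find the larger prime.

881

Since p = q + 208, we have 592913 = q(q + 208), so q² + 208q − 592913 = 0.
Discriminant: 208² + 4·592913 = 43264 + 2371652 = 2414916; √2414916 = 1554.
q = (−208 + 1554)/2 = 673, and p = q + 208 = 881.
Check: 673 · 881 = 592913.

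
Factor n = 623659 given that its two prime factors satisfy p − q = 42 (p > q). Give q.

Since p = q + 42, we have 623659 = q(q + 42), so q² + 42q − 623659 = 0.
Discriminant: 42² + 4·623659 = 1764 + 2494636 = 2496400; √2496400 = 1580.
q = (−42 + 1580)/2 = 769, and p = q + 42 = 811.
Check: 769 · 811 = 623659.

769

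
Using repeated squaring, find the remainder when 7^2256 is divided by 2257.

7^1 ≡ 7 (mod 2257)
7^2 ≡ 7^2 = 49 ≡ 49 (mod 2257)
7^4 ≡ 49^2 = 2401 ≡ 144 (mod 2257)
7^8 ≡ 144^2 = 20736 ≡ 423 (mod 2257)
7^16 ≡ 423^2 = 178929 ≡ 626 (mod 2257)
7^32 ≡ 626^2 = 391876 ≡ 1415 (mod 2257)
7^64 ≡ 1415^2 = 2002225 ≡ 266 (mod 2257)
7^128 ≡ 266^2 = 70756 ≡ 789 (mod 2257)
7^256 ≡ 789^2 = 622521 ≡ 1846 (mod 2257)
7^512 ≡ 1846^2 = 3407716 ≡ 1903 (mod 2257)
7^1024 ≡ 1903^2 = 3621409 ≡ 1181 (mod 2257)
7^2048 ≡ 1181^2 = 1394761 ≡ 2192 (mod 2257)
2256 = 2048 + 128 + 64 + 16 in binary powers of 2.
So 7^2256 ≡ 2192 · 789 · 266 · 626 ≡ 1728 (mod 2257).
Since 1728 ≠ 1, base 7 is a Fermat witness: 2257 is composite.

1728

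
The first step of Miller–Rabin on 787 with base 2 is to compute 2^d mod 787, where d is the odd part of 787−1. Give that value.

786

787 − 1 = 786 = 2^1 · 393, so d = 393.
2^1 ≡ 2 (mod 787)
2^2 ≡ 2^2 = 4 ≡ 4 (mod 787)
2^4 ≡ 4^2 = 16 ≡ 16 (mod 787)
2^8 ≡ 16^2 = 256 ≡ 256 (mod 787)
2^16 ≡ 256^2 = 65536 ≡ 215 (mod 787)
2^32 ≡ 215^2 = 46225 ≡ 579 (mod 787)
2^64 ≡ 579^2 = 335241 ≡ 766 (mod 787)
2^128 ≡ 766^2 = 586756 ≡ 441 (mod 787)
2^256 ≡ 441^2 = 194481 ≡ 92 (mod 787)
393 = 256 + 128 + 8 + 1 in binary powers of 2.
So 2^393 ≡ 92 · 441 · 256 · 2 ≡ 786 (mod 787).
Since 2^d ≡ 786 (mod 787), base 2 does not prove 787 composite.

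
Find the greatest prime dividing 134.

67

134 = 2 · 67
67 is prime.
So 134 = 2 · 67; the largest prime factor is 67.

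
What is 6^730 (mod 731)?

49

6^1 ≡ 6 (mod 731)
6^2 ≡ 6^2 = 36 ≡ 36 (mod 731)
6^4 ≡ 36^2 = 1296 ≡ 565 (mod 731)
6^8 ≡ 565^2 = 319225 ≡ 509 (mod 731)
6^16 ≡ 509^2 = 259081 ≡ 307 (mod 731)
6^32 ≡ 307^2 = 94249 ≡ 681 (mod 731)
6^64 ≡ 681^2 = 463761 ≡ 307 (mod 731)
6^128 ≡ 307^2 = 94249 ≡ 681 (mod 731)
6^256 ≡ 681^2 = 463761 ≡ 307 (mod 731)
6^512 ≡ 307^2 = 94249 ≡ 681 (mod 731)
730 = 512 + 128 + 64 + 16 + 8 + 2 in binary powers of 2.
So 6^730 ≡ 681 · 681 · 307 · 307 · 509 · 36 ≡ 49 (mod 731).
Since 49 ≠ 1, base 6 is a Fermat witness: 731 is composite.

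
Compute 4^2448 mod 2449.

808

4^1 ≡ 4 (mod 2449)
4^2 ≡ 4^2 = 16 ≡ 16 (mod 2449)
4^4 ≡ 16^2 = 256 ≡ 256 (mod 2449)
4^8 ≡ 256^2 = 65536 ≡ 1862 (mod 2449)
4^16 ≡ 1862^2 = 3467044 ≡ 1709 (mod 2449)
4^32 ≡ 1709^2 = 2920681 ≡ 1473 (mod 2449)
4^64 ≡ 1473^2 = 2169729 ≡ 2364 (mod 2449)
4^128 ≡ 2364^2 = 5588496 ≡ 2327 (mod 2449)
4^256 ≡ 2327^2 = 5414929 ≡ 190 (mod 2449)
4^512 ≡ 190^2 = 36100 ≡ 1814 (mod 2449)
4^1024 ≡ 1814^2 = 3290596 ≡ 1589 (mod 2449)
4^2048 ≡ 1589^2 = 2524921 ≡ 2 (mod 2449)
2448 = 2048 + 256 + 128 + 16 in binary powers of 2.
So 4^2448 ≡ 2 · 190 · 2327 · 1709 ≡ 808 (mod 2449).
Since 808 ≠ 1, base 4 is a Fermat witness: 2449 is composite.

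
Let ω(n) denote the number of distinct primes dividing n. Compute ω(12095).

12095 = 5 · 2419
2419 = 41 · 59
12095 = 5 · 41 · 59, which has 3 distinct prime factors.

3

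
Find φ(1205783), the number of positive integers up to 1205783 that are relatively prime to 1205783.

1168120

Factor: 1205783 = 59 · 107 · 191.
φ(1205783) = (59−1) · (107−1) · (191−1) = 58 · 106 · 190 = 1168120.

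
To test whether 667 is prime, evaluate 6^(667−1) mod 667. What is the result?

81

6^1 ≡ 6 (mod 667)
6^2 ≡ 6^2 = 36 ≡ 36 (mod 667)
6^4 ≡ 36^2 = 1296 ≡ 629 (mod 667)
6^8 ≡ 629^2 = 395641 ≡ 110 (mod 667)
6^16 ≡ 110^2 = 12100 ≡ 94 (mod 667)
6^32 ≡ 94^2 = 8836 ≡ 165 (mod 667)
6^64 ≡ 165^2 = 27225 ≡ 545 (mod 667)
6^128 ≡ 545^2 = 297025 ≡ 210 (mod 667)
6^256 ≡ 210^2 = 44100 ≡ 78 (mod 667)
6^512 ≡ 78^2 = 6084 ≡ 81 (mod 667)
666 = 512 + 128 + 16 + 8 + 2 in binary powers of 2.
So 6^666 ≡ 81 · 210 · 94 · 110 · 36 ≡ 81 (mod 667).
Since 81 ≠ 1, base 6 is a Fermat witness: 667 is composite.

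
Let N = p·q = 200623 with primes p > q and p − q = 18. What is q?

Since p = q + 18, we have 200623 = q(q + 18), so q² + 18q − 200623 = 0.
Discriminant: 18² + 4·200623 = 324 + 802492 = 802816; √802816 = 896.
q = (−18 + 896)/2 = 439, and p = q + 18 = 457.
Check: 439 · 457 = 200623.

439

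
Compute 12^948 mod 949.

12^1 ≡ 12 (mod 949)
12^2 ≡ 12^2 = 144 ≡ 144 (mod 949)
12^4 ≡ 144^2 = 20736 ≡ 807 (mod 949)
12^8 ≡ 807^2 = 651249 ≡ 235 (mod 949)
12^16 ≡ 235^2 = 55225 ≡ 183 (mod 949)
12^32 ≡ 183^2 = 33489 ≡ 274 (mod 949)
12^64 ≡ 274^2 = 75076 ≡ 105 (mod 949)
12^128 ≡ 105^2 = 11025 ≡ 586 (mod 949)
12^256 ≡ 586^2 = 343396 ≡ 807 (mod 949)
12^512 ≡ 807^2 = 651249 ≡ 235 (mod 949)
948 = 512 + 256 + 128 + 32 + 16 + 4 in binary powers of 2.
So 12^948 ≡ 235 · 807 · 586 · 274 · 183 · 807 ≡ 794 (mod 949).
Since 794 ≠ 1, base 12 is a Fermat witness: 949 is composite.

794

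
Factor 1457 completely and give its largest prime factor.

1457 = 31 · 47
47 is prime.
So 1457 = 31 · 47; the largest prime factor is 47.

47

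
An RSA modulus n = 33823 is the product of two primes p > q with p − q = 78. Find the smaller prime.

Since p = q + 78, we have 33823 = q(q + 78), so q² + 78q − 33823 = 0.
Discriminant: 78² + 4·33823 = 6084 + 135292 = 141376; √141376 = 376.
q = (−78 + 376)/2 = 149, and p = q + 78 = 227.
Check: 149 · 227 = 33823.

149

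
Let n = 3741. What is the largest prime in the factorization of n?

3741 = 3 · 1247
1247 = 29 · 43
43 is prime.
So 3741 = 3 · 29 · 43; the largest prime factor is 43.

43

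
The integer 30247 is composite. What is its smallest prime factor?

7

30247 is odd.
Digit sum 16, not divisible by 3.
Ends in 7: not divisible by 5.
7: 30247 = 7·4321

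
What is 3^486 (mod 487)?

3^1 ≡ 3 (mod 487)
3^2 ≡ 3^2 = 9 ≡ 9 (mod 487)
3^4 ≡ 9^2 = 81 ≡ 81 (mod 487)
3^8 ≡ 81^2 = 6561 ≡ 230 (mod 487)
3^16 ≡ 230^2 = 52900 ≡ 304 (mod 487)
3^32 ≡ 304^2 = 92416 ≡ 373 (mod 487)
3^64 ≡ 373^2 = 139129 ≡ 334 (mod 487)
3^128 ≡ 334^2 = 111556 ≡ 33 (mod 487)
3^256 ≡ 33^2 = 1089 ≡ 115 (mod 487)
486 = 256 + 128 + 64 + 32 + 4 + 2 in binary powers of 2.
So 3^486 ≡ 115 · 33 · 334 · 373 · 81 · 9 ≡ 1 (mod 487).
Since the result is 1, base 3 gives no evidence that 487 is composite.

1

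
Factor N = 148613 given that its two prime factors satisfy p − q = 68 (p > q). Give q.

Since p = q + 68, we have 148613 = q(q + 68), so q² + 68q − 148613 = 0.
Discriminant: 68² + 4·148613 = 4624 + 594452 = 599076; √599076 = 774.
q = (−68 + 774)/2 = 353, and p = q + 68 = 421.
Check: 353 · 421 = 148613.

353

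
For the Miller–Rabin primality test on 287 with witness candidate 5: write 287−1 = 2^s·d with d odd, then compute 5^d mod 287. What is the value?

248

287 − 1 = 286 = 2^1 · 143, so d = 143.
5^1 ≡ 5 (mod 287)
5^2 ≡ 5^2 = 25 ≡ 25 (mod 287)
5^4 ≡ 25^2 = 625 ≡ 51 (mod 287)
5^8 ≡ 51^2 = 2601 ≡ 18 (mod 287)
5^16 ≡ 18^2 = 324 ≡ 37 (mod 287)
5^32 ≡ 37^2 = 1369 ≡ 221 (mod 287)
5^64 ≡ 221^2 = 48841 ≡ 51 (mod 287)
5^128 ≡ 51^2 = 2601 ≡ 18 (mod 287)
143 = 128 + 8 + 4 + 2 + 1 in binary powers of 2.
So 5^143 ≡ 18 · 18 · 51 · 25 · 5 ≡ 248 (mod 287).
Squaring chain: 248; never reaches −1, so base 5 is a Miller–Rabin witness that 287 is composite.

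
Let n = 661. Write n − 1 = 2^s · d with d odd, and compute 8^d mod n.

661 − 1 = 660 = 2^2 · 165, so d = 165.
8^1 ≡ 8 (mod 661)
8^2 ≡ 8^2 = 64 ≡ 64 (mod 661)
8^4 ≡ 64^2 = 4096 ≡ 130 (mod 661)
8^8 ≡ 130^2 = 16900 ≡ 375 (mod 661)
8^16 ≡ 375^2 = 140625 ≡ 493 (mod 661)
8^32 ≡ 493^2 = 243049 ≡ 462 (mod 661)
8^64 ≡ 462^2 = 213444 ≡ 602 (mod 661)
8^128 ≡ 602^2 = 362404 ≡ 176 (mod 661)
165 = 128 + 32 + 4 + 1 in binary powers of 2.
So 8^165 ≡ 176 · 462 · 130 · 8 ≡ 106 (mod 661).
Squaring chain: 106 → 660; reaches −1, so base 8 does not prove 661 composite.

106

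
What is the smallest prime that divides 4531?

4531 is odd.
Digit sum 13, not divisible by 3.
Ends in 1: not divisible by 5.
7: 4531 = 7·647 + 2
11: 4531 = 11·411 + 10
13: 4531 = 13·348 + 7
17: 4531 = 17·266 + 9
19: 4531 = 19·238 + 9
23: 4531 = 23·197

23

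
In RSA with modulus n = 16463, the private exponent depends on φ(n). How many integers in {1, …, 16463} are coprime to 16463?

16200

Factor: 16463 = 101 · 163.
φ(16463) = (101−1) · (163−1) = 100 · 162 = 16200.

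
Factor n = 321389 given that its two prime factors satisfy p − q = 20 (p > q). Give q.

557

Since p = q + 20, we have 321389 = q(q + 20), so q² + 20q − 321389 = 0.
Discriminant: 20² + 4·321389 = 400 + 1285556 = 1285956; √1285956 = 1134.
q = (−20 + 1134)/2 = 557, and p = q + 20 = 577.
Check: 557 · 577 = 321389.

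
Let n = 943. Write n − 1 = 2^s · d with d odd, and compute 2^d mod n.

943 − 1 = 942 = 2^1 · 471, so d = 471.
2^1 ≡ 2 (mod 943)
2^2 ≡ 2^2 = 4 ≡ 4 (mod 943)
2^4 ≡ 4^2 = 16 ≡ 16 (mod 943)
2^8 ≡ 16^2 = 256 ≡ 256 (mod 943)
2^16 ≡ 256^2 = 65536 ≡ 469 (mod 943)
2^32 ≡ 469^2 = 219961 ≡ 242 (mod 943)
2^64 ≡ 242^2 = 58564 ≡ 98 (mod 943)
2^128 ≡ 98^2 = 9604 ≡ 174 (mod 943)
2^256 ≡ 174^2 = 30276 ≡ 100 (mod 943)
471 = 256 + 128 + 64 + 16 + 4 + 2 + 1 in binary powers of 2.
So 2^471 ≡ 100 · 174 · 98 · 469 · 16 · 4 · 2 ≡ 121 (mod 943).
Squaring chain: 121; never reaches −1, so base 2 is a Miller–Rabin witness that 943 is composite.

121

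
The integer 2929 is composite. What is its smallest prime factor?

2929 is odd.
Digit sum 22, not divisible by 3.
Ends in 9: not divisible by 5.
7: 2929 = 7·418 + 3
11: 2929 = 11·266 + 3
13: 2929 = 13·225 + 4
17: 2929 = 17·172 + 5
19: 2929 = 19·154 + 3
23: 2929 = 23·127 + 8
29: 2929 = 29·101

29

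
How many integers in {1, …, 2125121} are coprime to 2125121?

2067120

Factor: 2125121 = 59 · 181 · 199.
φ(2125121) = (59−1) · (181−1) · (199−1) = 58 · 180 · 198 = 2067120.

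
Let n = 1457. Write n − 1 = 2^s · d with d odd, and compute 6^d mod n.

1457 − 1 = 1456 = 2^4 · 91, so d = 91.
6^1 ≡ 6 (mod 1457)
6^2 ≡ 6^2 = 36 ≡ 36 (mod 1457)
6^4 ≡ 36^2 = 1296 ≡ 1296 (mod 1457)
6^8 ≡ 1296^2 = 1679616 ≡ 1152 (mod 1457)
6^16 ≡ 1152^2 = 1327104 ≡ 1234 (mod 1457)
6^32 ≡ 1234^2 = 1522756 ≡ 191 (mod 1457)
6^64 ≡ 191^2 = 36481 ≡ 56 (mod 1457)
91 = 64 + 16 + 8 + 2 + 1 in binary powers of 2.
So 6^91 ≡ 56 · 1234 · 1152 · 36 · 6 ≡ 1277 (mod 1457).
Squaring chain: 1277 → 346 → 242 → 284; never reaches −1, so base 6 is a Miller–Rabin witness that 1457 is composite.

1277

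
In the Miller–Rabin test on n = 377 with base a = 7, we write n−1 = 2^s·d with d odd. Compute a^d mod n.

132

377 − 1 = 376 = 2^3 · 47, so d = 47.
7^1 ≡ 7 (mod 377)
7^2 ≡ 7^2 = 49 ≡ 49 (mod 377)
7^4 ≡ 49^2 = 2401 ≡ 139 (mod 377)
7^8 ≡ 139^2 = 19321 ≡ 94 (mod 377)
7^16 ≡ 94^2 = 8836 ≡ 165 (mod 377)
7^32 ≡ 165^2 = 27225 ≡ 81 (mod 377)
47 = 32 + 8 + 4 + 2 + 1 in binary powers of 2.
So 7^47 ≡ 81 · 94 · 139 · 49 · 7 ≡ 132 (mod 377).
Squaring chain: 132 → 82 → 315; never reaches −1, so base 7 is a Miller–Rabin witness that 377 is composite.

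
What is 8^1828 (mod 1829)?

1349

8^1 ≡ 8 (mod 1829)
8^2 ≡ 8^2 = 64 ≡ 64 (mod 1829)
8^4 ≡ 64^2 = 4096 ≡ 438 (mod 1829)
8^8 ≡ 438^2 = 191844 ≡ 1628 (mod 1829)
8^16 ≡ 1628^2 = 2650384 ≡ 163 (mod 1829)
8^32 ≡ 163^2 = 26569 ≡ 963 (mod 1829)
8^64 ≡ 963^2 = 927369 ≡ 66 (mod 1829)
8^128 ≡ 66^2 = 4356 ≡ 698 (mod 1829)
8^256 ≡ 698^2 = 487204 ≡ 690 (mod 1829)
8^512 ≡ 690^2 = 476100 ≡ 560 (mod 1829)
8^1024 ≡ 560^2 = 313600 ≡ 841 (mod 1829)
1828 = 1024 + 512 + 256 + 32 + 4 in binary powers of 2.
So 8^1828 ≡ 841 · 560 · 690 · 963 · 438 ≡ 1349 (mod 1829).
Since 1349 ≠ 1, base 8 is a Fermat witness: 1829 is composite.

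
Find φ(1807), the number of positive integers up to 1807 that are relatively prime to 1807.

Factor: 1807 = 13 · 139.
φ(1807) = (13−1) · (139−1) = 12 · 138 = 1656.

1656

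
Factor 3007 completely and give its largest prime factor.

3007 = 31 · 97
97 is prime.
So 3007 = 31 · 97; the largest prime factor is 97.

97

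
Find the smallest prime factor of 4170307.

37

4170307 is odd.
Digit sum 22, not divisible by 3.
Ends in 7: not divisible by 5.
7: 4170307 = 7·595758 + 1
11: 4170307 = 11·379118 + 9
13: 4170307 = 13·320792 + 11
17: 4170307 = 17·245312 + 3
19: 4170307 = 19·219489 + 16
23: 4170307 = 23·181317 + 16
29: 4170307 = 29·143803 + 20
31: 4170307 = 31·134526 + 1
37: 4170307 = 37·112711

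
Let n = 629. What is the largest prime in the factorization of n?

629 = 17 · 37
37 is prime.
So 629 = 17 · 37; the largest prime factor is 37.

37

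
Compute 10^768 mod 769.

10^1 ≡ 10 (mod 769)
10^2 ≡ 10^2 = 100 ≡ 100 (mod 769)
10^4 ≡ 100^2 = 10000 ≡ 3 (mod 769)
10^8 ≡ 3^2 = 9 ≡ 9 (mod 769)
10^16 ≡ 9^2 = 81 ≡ 81 (mod 769)
10^32 ≡ 81^2 = 6561 ≡ 409 (mod 769)
10^64 ≡ 409^2 = 167281 ≡ 408 (mod 769)
10^128 ≡ 408^2 = 166464 ≡ 360 (mod 769)
10^256 ≡ 360^2 = 129600 ≡ 408 (mod 769)
10^512 ≡ 408^2 = 166464 ≡ 360 (mod 769)
768 = 512 + 256 in binary powers of 2.
So 10^768 ≡ 360 · 408 ≡ 1 (mod 769).
Since the result is 1, base 10 gives no evidence that 769 is composite.

1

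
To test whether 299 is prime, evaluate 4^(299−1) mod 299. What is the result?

165

4^1 ≡ 4 (mod 299)
4^2 ≡ 4^2 = 16 ≡ 16 (mod 299)
4^4 ≡ 16^2 = 256 ≡ 256 (mod 299)
4^8 ≡ 256^2 = 65536 ≡ 55 (mod 299)
4^16 ≡ 55^2 = 3025 ≡ 35 (mod 299)
4^32 ≡ 35^2 = 1225 ≡ 29 (mod 299)
4^64 ≡ 29^2 = 841 ≡ 243 (mod 299)
4^128 ≡ 243^2 = 59049 ≡ 146 (mod 299)
4^256 ≡ 146^2 = 21316 ≡ 87 (mod 299)
298 = 256 + 32 + 8 + 2 in binary powers of 2.
So 4^298 ≡ 87 · 29 · 55 · 16 ≡ 165 (mod 299).
Since 165 ≠ 1, base 4 is a Fermat witness: 299 is composite.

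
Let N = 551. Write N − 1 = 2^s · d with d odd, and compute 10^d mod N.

98

551 − 1 = 550 = 2^1 · 275, so d = 275.
10^1 ≡ 10 (mod 551)
10^2 ≡ 10^2 = 100 ≡ 100 (mod 551)
10^4 ≡ 100^2 = 10000 ≡ 82 (mod 551)
10^8 ≡ 82^2 = 6724 ≡ 112 (mod 551)
10^16 ≡ 112^2 = 12544 ≡ 422 (mod 551)
10^32 ≡ 422^2 = 178084 ≡ 111 (mod 551)
10^64 ≡ 111^2 = 12321 ≡ 199 (mod 551)
10^128 ≡ 199^2 = 39601 ≡ 480 (mod 551)
10^256 ≡ 480^2 = 230400 ≡ 82 (mod 551)
275 = 256 + 16 + 2 + 1 in binary powers of 2.
So 10^275 ≡ 82 · 422 · 100 · 10 ≡ 98 (mod 551).
Squaring chain: 98; never reaches −1, so base 10 is a Miller–Rabin witness that 551 is composite.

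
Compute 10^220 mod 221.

81

10^1 ≡ 10 (mod 221)
10^2 ≡ 10^2 = 100 ≡ 100 (mod 221)
10^4 ≡ 100^2 = 10000 ≡ 55 (mod 221)
10^8 ≡ 55^2 = 3025 ≡ 152 (mod 221)
10^16 ≡ 152^2 = 23104 ≡ 120 (mod 221)
10^32 ≡ 120^2 = 14400 ≡ 35 (mod 221)
10^64 ≡ 35^2 = 1225 ≡ 120 (mod 221)
10^128 ≡ 120^2 = 14400 ≡ 35 (mod 221)
220 = 128 + 64 + 16 + 8 + 4 in binary powers of 2.
So 10^220 ≡ 35 · 120 · 120 · 152 · 55 ≡ 81 (mod 221).
Since 81 ≠ 1, base 10 is a Fermat witness: 221 is composite.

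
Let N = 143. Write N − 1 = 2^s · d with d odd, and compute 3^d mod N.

113

143 − 1 = 142 = 2^1 · 71, so d = 71.
3^1 ≡ 3 (mod 143)
3^2 ≡ 3^2 = 9 ≡ 9 (mod 143)
3^4 ≡ 9^2 = 81 ≡ 81 (mod 143)
3^8 ≡ 81^2 = 6561 ≡ 126 (mod 143)
3^16 ≡ 126^2 = 15876 ≡ 3 (mod 143)
3^32 ≡ 3^2 = 9 ≡ 9 (mod 143)
3^64 ≡ 9^2 = 81 ≡ 81 (mod 143)
71 = 64 + 4 + 2 + 1 in binary powers of 2.
So 3^71 ≡ 81 · 81 · 9 · 3 ≡ 113 (mod 143).
Squaring chain: 113; never reaches −1, so base 3 is a Miller–Rabin witness that 143 is composite.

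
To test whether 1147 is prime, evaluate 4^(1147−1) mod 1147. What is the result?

1120

4^1 ≡ 4 (mod 1147)
4^2 ≡ 4^2 = 16 ≡ 16 (mod 1147)
4^4 ≡ 16^2 = 256 ≡ 256 (mod 1147)
4^8 ≡ 256^2 = 65536 ≡ 157 (mod 1147)
4^16 ≡ 157^2 = 24649 ≡ 562 (mod 1147)
4^32 ≡ 562^2 = 315844 ≡ 419 (mod 1147)
4^64 ≡ 419^2 = 175561 ≡ 70 (mod 1147)
4^128 ≡ 70^2 = 4900 ≡ 312 (mod 1147)
4^256 ≡ 312^2 = 97344 ≡ 996 (mod 1147)
4^512 ≡ 996^2 = 992016 ≡ 1008 (mod 1147)
4^1024 ≡ 1008^2 = 1016064 ≡ 969 (mod 1147)
1146 = 1024 + 64 + 32 + 16 + 8 + 2 in binary powers of 2.
So 4^1146 ≡ 969 · 70 · 419 · 562 · 157 · 16 ≡ 1120 (mod 1147).
Since 1120 ≠ 1, base 4 is a Fermat witness: 1147 is composite.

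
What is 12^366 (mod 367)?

12^1 ≡ 12 (mod 367)
12^2 ≡ 12^2 = 144 ≡ 144 (mod 367)
12^4 ≡ 144^2 = 20736 ≡ 184 (mod 367)
12^8 ≡ 184^2 = 33856 ≡ 92 (mod 367)
12^16 ≡ 92^2 = 8464 ≡ 23 (mod 367)
12^32 ≡ 23^2 = 529 ≡ 162 (mod 367)
12^64 ≡ 162^2 = 26244 ≡ 187 (mod 367)
12^128 ≡ 187^2 = 34969 ≡ 104 (mod 367)
12^256 ≡ 104^2 = 10816 ≡ 173 (mod 367)
366 = 256 + 64 + 32 + 8 + 4 + 2 in binary powers of 2.
So 12^366 ≡ 173 · 187 · 162 · 92 · 184 · 144 ≡ 1 (mod 367).
Since the result is 1, base 12 gives no evidence that 367 is composite.

1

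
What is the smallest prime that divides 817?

19

817 is odd.
Digit sum 16, not divisible by 3.
Ends in 7: not divisible by 5.
7: 817 = 7·116 + 5
11: 817 = 11·74 + 3
13: 817 = 13·62 + 11
17: 817 = 17·48 + 1
19: 817 = 19·43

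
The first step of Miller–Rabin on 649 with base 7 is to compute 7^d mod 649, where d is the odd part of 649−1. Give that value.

315

649 − 1 = 648 = 2^3 · 81, so d = 81.
7^1 ≡ 7 (mod 649)
7^2 ≡ 7^2 = 49 ≡ 49 (mod 649)
7^4 ≡ 49^2 = 2401 ≡ 454 (mod 649)
7^8 ≡ 454^2 = 206116 ≡ 383 (mod 649)
7^16 ≡ 383^2 = 146689 ≡ 15 (mod 649)
7^32 ≡ 15^2 = 225 ≡ 225 (mod 649)
7^64 ≡ 225^2 = 50625 ≡ 3 (mod 649)
81 = 64 + 16 + 1 in binary powers of 2.
So 7^81 ≡ 3 · 15 · 7 ≡ 315 (mod 649).
Squaring chain: 315 → 577 → 641; never reaches −1, so base 7 is a Miller–Rabin witness that 649 is composite.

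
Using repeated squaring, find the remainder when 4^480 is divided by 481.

417

4^1 ≡ 4 (mod 481)
4^2 ≡ 4^2 = 16 ≡ 16 (mod 481)
4^4 ≡ 16^2 = 256 ≡ 256 (mod 481)
4^8 ≡ 256^2 = 65536 ≡ 120 (mod 481)
4^16 ≡ 120^2 = 14400 ≡ 451 (mod 481)
4^32 ≡ 451^2 = 203401 ≡ 419 (mod 481)
4^64 ≡ 419^2 = 175561 ≡ 477 (mod 481)
4^128 ≡ 477^2 = 227529 ≡ 16 (mod 481)
4^256 ≡ 16^2 = 256 ≡ 256 (mod 481)
480 = 256 + 128 + 64 + 32 in binary powers of 2.
So 4^480 ≡ 256 · 16 · 477 · 419 ≡ 417 (mod 481).
Since 417 ≠ 1, base 4 is a Fermat witness: 481 is composite.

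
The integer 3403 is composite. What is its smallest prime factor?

3403 is odd.
Digit sum 10, not divisible by 3.
Ends in 3: not divisible by 5.
7: 3403 = 7·486 + 1
11: 3403 = 11·309 + 4
13: 3403 = 13·261 + 10
17: 3403 = 17·200 + 3
19: 3403 = 19·179 + 2
23: 3403 = 23·147 + 22
29: 3403 = 29·117 + 10
31: 3403 = 31·109 + 24
37: 3403 = 37·91 + 36
41: 3403 = 41·83

41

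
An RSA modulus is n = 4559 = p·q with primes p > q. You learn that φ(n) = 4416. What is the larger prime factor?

97

φ(n) = (p−1)(q−1) = n − (p+q) + 1, so p + q = 4559 − 4416 + 1 = 144.
p and q are the roots of t² − 144t + 4559 = 0.
Discriminant: 144² − 4·4559 = 20736 − 18236 = 2500; √2500 = 50.
q = (144 − 50)/2 = 47, p = (144 + 50)/2 = 97.
Check: 47 · 97 = 4559.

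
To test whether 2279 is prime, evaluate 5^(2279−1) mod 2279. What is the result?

5^1 ≡ 5 (mod 2279)
5^2 ≡ 5^2 = 25 ≡ 25 (mod 2279)
5^4 ≡ 25^2 = 625 ≡ 625 (mod 2279)
5^8 ≡ 625^2 = 390625 ≡ 916 (mod 2279)
5^16 ≡ 916^2 = 839056 ≡ 384 (mod 2279)
5^32 ≡ 384^2 = 147456 ≡ 1600 (mod 2279)
5^64 ≡ 1600^2 = 2560000 ≡ 683 (mod 2279)
5^128 ≡ 683^2 = 466489 ≡ 1573 (mod 2279)
5^256 ≡ 1573^2 = 2474329 ≡ 1614 (mod 2279)
5^512 ≡ 1614^2 = 2604996 ≡ 99 (mod 2279)
5^1024 ≡ 99^2 = 9801 ≡ 685 (mod 2279)
5^2048 ≡ 685^2 = 469225 ≡ 2030 (mod 2279)
2278 = 2048 + 128 + 64 + 32 + 4 + 2 in binary powers of 2.
So 5^2278 ≡ 2030 · 1573 · 683 · 1600 · 625 · 25 ≡ 411 (mod 2279).
Since 411 ≠ 1, base 5 is a Fermat witness: 2279 is composite.

411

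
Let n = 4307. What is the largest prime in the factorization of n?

4307 = 59 · 73
73 is prime.
So 4307 = 59 · 73; the largest prime factor is 73.

73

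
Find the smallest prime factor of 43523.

43523 is odd.
Digit sum 17, not divisible by 3.
Ends in 3: not divisible by 5.
7: 43523 = 7·6217 + 4
11: 43523 = 11·3956 + 7
13: 43523 = 13·3347 + 12
17: 43523 = 17·2560 + 3
19: 43523 = 19·2290 + 13
23: 43523 = 23·1892 + 7
29: 43523 = 29·1500 + 23
31: 43523 = 31·1403 + 30
37: 43523 = 37·1176 + 11
41: 43523 = 41·1061 + 22
43: 43523 = 43·1012 + 7
47: 43523 = 47·926 + 1
53: 43523 = 53·821 + 10
59: 43523 = 59·737 + 40
61: 43523 = 61·713 + 30
67: 43523 = 67·649 + 40
71: 43523 = 71·613

71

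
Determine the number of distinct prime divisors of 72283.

72283 = 41^2 · 43
72283 = 41^2 · 43, which has 2 distinct prime factors.

2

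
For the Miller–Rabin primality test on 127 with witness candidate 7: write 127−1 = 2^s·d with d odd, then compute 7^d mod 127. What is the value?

126

127 − 1 = 126 = 2^1 · 63, so d = 63.
7^1 ≡ 7 (mod 127)
7^2 ≡ 7^2 = 49 ≡ 49 (mod 127)
7^4 ≡ 49^2 = 2401 ≡ 115 (mod 127)
7^8 ≡ 115^2 = 13225 ≡ 17 (mod 127)
7^16 ≡ 17^2 = 289 ≡ 35 (mod 127)
7^32 ≡ 35^2 = 1225 ≡ 82 (mod 127)
63 = 32 + 16 + 8 + 4 + 2 + 1 in binary powers of 2.
So 7^63 ≡ 82 · 35 · 17 · 115 · 49 · 7 ≡ 126 (mod 127).
Since 7^d ≡ 126 (mod 127), base 7 does not prove 127 composite.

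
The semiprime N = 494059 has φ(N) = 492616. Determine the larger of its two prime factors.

887

φ(n) = (p−1)(q−1) = n − (p+q) + 1, so p + q = 494059 − 492616 + 1 = 1444.
p and q are the roots of t² − 1444t + 494059 = 0.
Discriminant: 1444² − 4·494059 = 2085136 − 1976236 = 108900; √108900 = 330.
q = (1444 − 330)/2 = 557, p = (1444 + 330)/2 = 887.
Check: 557 · 887 = 494059.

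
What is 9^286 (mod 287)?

9^1 ≡ 9 (mod 287)
9^2 ≡ 9^2 = 81 ≡ 81 (mod 287)
9^4 ≡ 81^2 = 6561 ≡ 247 (mod 287)
9^8 ≡ 247^2 = 61009 ≡ 165 (mod 287)
9^16 ≡ 165^2 = 27225 ≡ 247 (mod 287)
9^32 ≡ 247^2 = 61009 ≡ 165 (mod 287)
9^64 ≡ 165^2 = 27225 ≡ 247 (mod 287)
9^128 ≡ 247^2 = 61009 ≡ 165 (mod 287)
9^256 ≡ 165^2 = 27225 ≡ 247 (mod 287)
286 = 256 + 16 + 8 + 4 + 2 in binary powers of 2.
So 9^286 ≡ 247 · 247 · 165 · 247 · 81 ≡ 163 (mod 287).
Since 163 ≠ 1, base 9 is a Fermat witness: 287 is composite.

163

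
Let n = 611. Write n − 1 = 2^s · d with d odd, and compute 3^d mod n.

611 − 1 = 610 = 2^1 · 305, so d = 305.
3^1 ≡ 3 (mod 611)
3^2 ≡ 3^2 = 9 ≡ 9 (mod 611)
3^4 ≡ 9^2 = 81 ≡ 81 (mod 611)
3^8 ≡ 81^2 = 6561 ≡ 451 (mod 611)
3^16 ≡ 451^2 = 203401 ≡ 549 (mod 611)
3^32 ≡ 549^2 = 301401 ≡ 178 (mod 611)
3^64 ≡ 178^2 = 31684 ≡ 523 (mod 611)
3^128 ≡ 523^2 = 273529 ≡ 412 (mod 611)
3^256 ≡ 412^2 = 169744 ≡ 497 (mod 611)
305 = 256 + 32 + 16 + 1 in binary powers of 2.
So 3^305 ≡ 497 · 178 · 549 · 3 ≡ 165 (mod 611).
Squaring chain: 165; never reaches −1, so base 3 is a Miller–Rabin witness that 611 is composite.

165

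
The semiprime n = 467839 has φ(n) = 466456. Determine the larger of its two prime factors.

797

φ(n) = (p−1)(q−1) = n − (p+q) + 1, so p + q = 467839 − 466456 + 1 = 1384.
p and q are the roots of t² − 1384t + 467839 = 0.
Discriminant: 1384² − 4·467839 = 1915456 − 1871356 = 44100; √44100 = 210.
q = (1384 − 210)/2 = 587, p = (1384 + 210)/2 = 797.
Check: 587 · 797 = 467839.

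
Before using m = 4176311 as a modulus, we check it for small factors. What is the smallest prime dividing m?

4176311 is odd.
Digit sum 23, not divisible by 3.
Ends in 1: not divisible by 5.
7: 4176311 = 7·596615 + 6
11: 4176311 = 11·379664 + 7
13: 4176311 = 13·321254 + 9
17: 4176311 = 17·245665 + 6
19: 4176311 = 19·219805 + 16
23: 4176311 = 23·181578 + 17
29: 4176311 = 29·144010 + 21
31: 4176311 = 31·134719 + 22
37: 4176311 = 37·112873 + 10
41: 4176311 = 41·101861 + 10
43: 4176311 = 43·97123 + 22
47: 4176311 = 47·88857 + 32
53: 4176311 = 53·78798 + 17
59: 4176311 = 59·70784 + 55
61: 4176311 = 61·68464 + 7
67: 4176311 = 67·62333

67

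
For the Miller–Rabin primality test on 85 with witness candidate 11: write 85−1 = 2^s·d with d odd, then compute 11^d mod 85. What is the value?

61

85 − 1 = 84 = 2^2 · 21, so d = 21.
11^1 ≡ 11 (mod 85)
11^2 ≡ 11^2 = 121 ≡ 36 (mod 85)
11^4 ≡ 36^2 = 1296 ≡ 21 (mod 85)
11^8 ≡ 21^2 = 441 ≡ 16 (mod 85)
11^16 ≡ 16^2 = 256 ≡ 1 (mod 85)
21 = 16 + 4 + 1 in binary powers of 2.
So 11^21 ≡ 1 · 21 · 11 ≡ 61 (mod 85).
Squaring chain: 61 → 66; never reaches −1, so base 11 is a Miller–Rabin witness that 85 is composite.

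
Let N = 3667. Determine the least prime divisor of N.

19

3667 is odd.
Digit sum 22, not divisible by 3.
Ends in 7: not divisible by 5.
7: 3667 = 7·523 + 6
11: 3667 = 11·333 + 4
13: 3667 = 13·282 + 1
17: 3667 = 17·215 + 12
19: 3667 = 19·193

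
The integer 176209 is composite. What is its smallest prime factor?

176209 is odd.
Digit sum 25, not divisible by 3.
Ends in 9: not divisible by 5.
7: 176209 = 7·25172 + 5
11: 176209 = 11·16019

11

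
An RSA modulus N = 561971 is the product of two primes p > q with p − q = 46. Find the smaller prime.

Since p = q + 46, we have 561971 = q(q + 46), so q² + 46q − 561971 = 0.
Discriminant: 46² + 4·561971 = 2116 + 2247884 = 2250000; √2250000 = 1500.
q = (−46 + 1500)/2 = 727, and p = q + 46 = 773.
Check: 727 · 773 = 561971.

727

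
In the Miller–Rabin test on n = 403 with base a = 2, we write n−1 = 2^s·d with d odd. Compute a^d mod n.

343

403 − 1 = 402 = 2^1 · 201, so d = 201.
2^1 ≡ 2 (mod 403)
2^2 ≡ 2^2 = 4 ≡ 4 (mod 403)
2^4 ≡ 4^2 = 16 ≡ 16 (mod 403)
2^8 ≡ 16^2 = 256 ≡ 256 (mod 403)
2^16 ≡ 256^2 = 65536 ≡ 250 (mod 403)
2^32 ≡ 250^2 = 62500 ≡ 35 (mod 403)
2^64 ≡ 35^2 = 1225 ≡ 16 (mod 403)
2^128 ≡ 16^2 = 256 ≡ 256 (mod 403)
201 = 128 + 64 + 8 + 1 in binary powers of 2.
So 2^201 ≡ 256 · 16 · 256 · 2 ≡ 343 (mod 403).
Squaring chain: 343; never reaches −1, so base 2 is a Miller–Rabin witness that 403 is composite.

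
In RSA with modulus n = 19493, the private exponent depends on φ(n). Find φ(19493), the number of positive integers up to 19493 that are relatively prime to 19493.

19200

Factor: 19493 = 101 · 193.
φ(19493) = (101−1) · (193−1) = 100 · 192 = 19200.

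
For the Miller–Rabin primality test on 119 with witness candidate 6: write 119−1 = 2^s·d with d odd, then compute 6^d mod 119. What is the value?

119 − 1 = 118 = 2^1 · 59, so d = 59.
6^1 ≡ 6 (mod 119)
6^2 ≡ 6^2 = 36 ≡ 36 (mod 119)
6^4 ≡ 36^2 = 1296 ≡ 106 (mod 119)
6^8 ≡ 106^2 = 11236 ≡ 50 (mod 119)
6^16 ≡ 50^2 = 2500 ≡ 1 (mod 119)
6^32 ≡ 1^2 = 1 ≡ 1 (mod 119)
59 = 32 + 16 + 8 + 2 + 1 in binary powers of 2.
So 6^59 ≡ 1 · 1 · 50 · 36 · 6 ≡ 90 (mod 119).
Squaring chain: 90; never reaches −1, so base 6 is a Miller–Rabin witness that 119 is composite.

90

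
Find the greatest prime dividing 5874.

5874 = 2 · 2937
2937 = 3 · 979
979 = 11 · 89
89 is prime.
So 5874 = 2 · 3 · 11 · 89; the largest prime factor is 89.

89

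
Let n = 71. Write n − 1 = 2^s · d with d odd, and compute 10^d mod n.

1

71 − 1 = 70 = 2^1 · 35, so d = 35.
10^1 ≡ 10 (mod 71)
10^2 ≡ 10^2 = 100 ≡ 29 (mod 71)
10^4 ≡ 29^2 = 841 ≡ 60 (mod 71)
10^8 ≡ 60^2 = 3600 ≡ 50 (mod 71)
10^16 ≡ 50^2 = 2500 ≡ 15 (mod 71)
10^32 ≡ 15^2 = 225 ≡ 12 (mod 71)
35 = 32 + 2 + 1 in binary powers of 2.
So 10^35 ≡ 12 · 29 · 10 ≡ 1 (mod 71).
Since 10^d ≡ 1 (mod 71), base 10 does not prove 71 composite.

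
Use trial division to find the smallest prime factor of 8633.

8633 is odd.
Digit sum 20, not divisible by 3.
Ends in 3: not divisible by 5.
7: 8633 = 7·1233 + 2
11: 8633 = 11·784 + 9
13: 8633 = 13·664 + 1
17: 8633 = 17·507 + 14
19: 8633 = 19·454 + 7
23: 8633 = 23·375 + 8
29: 8633 = 29·297 + 20
31: 8633 = 31·278 + 15
37: 8633 = 37·233 + 12
41: 8633 = 41·210 + 23
43: 8633 = 43·200 + 33
47: 8633 = 47·183 + 32
53: 8633 = 53·162 + 47
59: 8633 = 59·146 + 19
61: 8633 = 61·141 + 32
67: 8633 = 67·128 + 57
71: 8633 = 71·121 + 42
73: 8633 = 73·118 + 19
79: 8633 = 79·109 + 22
83: 8633 = 83·104 + 1
89: 8633 = 89·97

89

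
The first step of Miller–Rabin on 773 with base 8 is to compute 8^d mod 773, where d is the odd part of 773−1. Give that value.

456

773 − 1 = 772 = 2^2 · 193, so d = 193.
8^1 ≡ 8 (mod 773)
8^2 ≡ 8^2 = 64 ≡ 64 (mod 773)
8^4 ≡ 64^2 = 4096 ≡ 231 (mod 773)
8^8 ≡ 231^2 = 53361 ≡ 24 (mod 773)
8^16 ≡ 24^2 = 576 ≡ 576 (mod 773)
8^32 ≡ 576^2 = 331776 ≡ 159 (mod 773)
8^64 ≡ 159^2 = 25281 ≡ 545 (mod 773)
8^128 ≡ 545^2 = 297025 ≡ 193 (mod 773)
193 = 128 + 64 + 1 in binary powers of 2.
So 8^193 ≡ 193 · 545 · 8 ≡ 456 (mod 773).
Squaring chain: 456 → 772; reaches −1, so base 8 does not prove 773 composite.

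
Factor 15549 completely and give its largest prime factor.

73

15549 = 3 · 5183
5183 = 71 · 73
73 is prime.
So 15549 = 3 · 71 · 73; the largest prime factor is 73.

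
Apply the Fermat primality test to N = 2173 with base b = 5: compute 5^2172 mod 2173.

5^1 ≡ 5 (mod 2173)
5^2 ≡ 5^2 = 25 ≡ 25 (mod 2173)
5^4 ≡ 25^2 = 625 ≡ 625 (mod 2173)
5^8 ≡ 625^2 = 390625 ≡ 1658 (mod 2173)
5^16 ≡ 1658^2 = 2748964 ≡ 119 (mod 2173)
5^32 ≡ 119^2 = 14161 ≡ 1123 (mod 2173)
5^64 ≡ 1123^2 = 1261129 ≡ 789 (mod 2173)
5^128 ≡ 789^2 = 622521 ≡ 1043 (mod 2173)
5^256 ≡ 1043^2 = 1087849 ≡ 1349 (mod 2173)
5^512 ≡ 1349^2 = 1819801 ≡ 1000 (mod 2173)
5^1024 ≡ 1000^2 = 1000000 ≡ 420 (mod 2173)
5^2048 ≡ 420^2 = 176400 ≡ 387 (mod 2173)
2172 = 2048 + 64 + 32 + 16 + 8 + 4 in binary powers of 2.
So 5^2172 ≡ 387 · 789 · 1123 · 119 · 1658 · 625 ≡ 1369 (mod 2173).
Since 1369 ≠ 1, base 5 is a Fermat witness: 2173 is composite.

1369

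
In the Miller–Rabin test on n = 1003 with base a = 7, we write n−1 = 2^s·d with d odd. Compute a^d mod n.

147

1003 − 1 = 1002 = 2^1 · 501, so d = 501.
7^1 ≡ 7 (mod 1003)
7^2 ≡ 7^2 = 49 ≡ 49 (mod 1003)
7^4 ≡ 49^2 = 2401 ≡ 395 (mod 1003)
7^8 ≡ 395^2 = 156025 ≡ 560 (mod 1003)
7^16 ≡ 560^2 = 313600 ≡ 664 (mod 1003)
7^32 ≡ 664^2 = 440896 ≡ 579 (mod 1003)
7^64 ≡ 579^2 = 335241 ≡ 239 (mod 1003)
7^128 ≡ 239^2 = 57121 ≡ 953 (mod 1003)
7^256 ≡ 953^2 = 908209 ≡ 494 (mod 1003)
501 = 256 + 128 + 64 + 32 + 16 + 4 + 1 in binary powers of 2.
So 7^501 ≡ 494 · 953 · 239 · 579 · 664 · 395 · 7 ≡ 147 (mod 1003).
Squaring chain: 147; never reaches −1, so base 7 is a Miller–Rabin witness that 1003 is composite.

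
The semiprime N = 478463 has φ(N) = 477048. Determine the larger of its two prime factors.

859

φ(n) = (p−1)(q−1) = n − (p+q) + 1, so p + q = 478463 − 477048 + 1 = 1416.
p and q are the roots of t² − 1416t + 478463 = 0.
Discriminant: 1416² − 4·478463 = 2005056 − 1913852 = 91204; √91204 = 302.
q = (1416 − 302)/2 = 557, p = (1416 + 302)/2 = 859.
Check: 557 · 859 = 478463.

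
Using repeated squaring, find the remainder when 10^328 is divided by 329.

10^1 ≡ 10 (mod 329)
10^2 ≡ 10^2 = 100 ≡ 100 (mod 329)
10^4 ≡ 100^2 = 10000 ≡ 130 (mod 329)
10^8 ≡ 130^2 = 16900 ≡ 121 (mod 329)
10^16 ≡ 121^2 = 14641 ≡ 165 (mod 329)
10^32 ≡ 165^2 = 27225 ≡ 247 (mod 329)
10^64 ≡ 247^2 = 61009 ≡ 144 (mod 329)
10^128 ≡ 144^2 = 20736 ≡ 9 (mod 329)
10^256 ≡ 9^2 = 81 ≡ 81 (mod 329)
328 = 256 + 64 + 8 in binary powers of 2.
So 10^328 ≡ 81 · 144 · 121 ≡ 263 (mod 329).
Since 263 ≠ 1, base 10 is a Fermat witness: 329 is composite.

263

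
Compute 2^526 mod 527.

2^1 ≡ 2 (mod 527)
2^2 ≡ 2^2 = 4 ≡ 4 (mod 527)
2^4 ≡ 4^2 = 16 ≡ 16 (mod 527)
2^8 ≡ 16^2 = 256 ≡ 256 (mod 527)
2^16 ≡ 256^2 = 65536 ≡ 188 (mod 527)
2^32 ≡ 188^2 = 35344 ≡ 35 (mod 527)
2^64 ≡ 35^2 = 1225 ≡ 171 (mod 527)
2^128 ≡ 171^2 = 29241 ≡ 256 (mod 527)
2^256 ≡ 256^2 = 65536 ≡ 188 (mod 527)
2^512 ≡ 188^2 = 35344 ≡ 35 (mod 527)
526 = 512 + 8 + 4 + 2 in binary powers of 2.
So 2^526 ≡ 35 · 256 · 16 · 4 ≡ 64 (mod 527).
Since 64 ≠ 1, base 2 is a Fermat witness: 527 is composite.

64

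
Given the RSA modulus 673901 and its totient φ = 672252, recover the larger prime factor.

907

φ(n) = (p−1)(q−1) = n − (p+q) + 1, so p + q = 673901 − 672252 + 1 = 1650.
p and q are the roots of t² − 1650t + 673901 = 0.
Discriminant: 1650² − 4·673901 = 2722500 − 2695604 = 26896; √26896 = 164.
q = (1650 − 164)/2 = 743, p = (1650 + 164)/2 = 907.
Check: 743 · 907 = 673901.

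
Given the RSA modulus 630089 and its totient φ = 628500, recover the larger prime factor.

839

φ(n) = (p−1)(q−1) = n − (p+q) + 1, so p + q = 630089 − 628500 + 1 = 1590.
p and q are the roots of t² − 1590t + 630089 = 0.
Discriminant: 1590² − 4·630089 = 2528100 − 2520356 = 7744; √7744 = 88.
q = (1590 − 88)/2 = 751, p = (1590 + 88)/2 = 839.
Check: 751 · 839 = 630089.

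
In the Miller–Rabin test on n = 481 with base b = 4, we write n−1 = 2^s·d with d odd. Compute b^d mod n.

233

481 − 1 = 480 = 2^5 · 15, so d = 15.
4^1 ≡ 4 (mod 481)
4^2 ≡ 4^2 = 16 ≡ 16 (mod 481)
4^4 ≡ 16^2 = 256 ≡ 256 (mod 481)
4^8 ≡ 256^2 = 65536 ≡ 120 (mod 481)
15 = 8 + 4 + 2 + 1 in binary powers of 2.
So 4^15 ≡ 120 · 256 · 16 · 4 ≡ 233 (mod 481).
Squaring chain: 233 → 417 → 248 → 417 → 248; never reaches −1, so base 4 is a Miller–Rabin witness that 481 is composite.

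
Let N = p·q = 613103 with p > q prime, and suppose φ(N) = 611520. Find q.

φ(n) = (p−1)(q−1) = n − (p+q) + 1, so p + q = 613103 − 611520 + 1 = 1584.
p and q are the roots of t² − 1584t + 613103 = 0.
Discriminant: 1584² − 4·613103 = 2509056 − 2452412 = 56644; √56644 = 238.
q = (1584 − 238)/2 = 673, p = (1584 + 238)/2 = 911.
Check: 673 · 911 = 613103.

673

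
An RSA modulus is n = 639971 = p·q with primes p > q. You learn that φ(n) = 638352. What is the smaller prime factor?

φ(n) = (p−1)(q−1) = n − (p+q) + 1, so p + q = 639971 − 638352 + 1 = 1620.
p and q are the roots of t² − 1620t + 639971 = 0.
Discriminant: 1620² − 4·639971 = 2624400 − 2559884 = 64516; √64516 = 254.
q = (1620 − 254)/2 = 683, p = (1620 + 254)/2 = 937.
Check: 683 · 937 = 639971.

683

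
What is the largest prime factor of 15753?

15753 = 3 · 5251
5251 = 59 · 89
89 is prime.
So 15753 = 3 · 59 · 89; the largest prime factor is 89.

89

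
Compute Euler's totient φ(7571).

7392

Factor: 7571 = 67 · 113.
φ(7571) = (67−1) · (113−1) = 66 · 112 = 7392.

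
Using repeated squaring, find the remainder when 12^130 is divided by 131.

1

12^1 ≡ 12 (mod 131)
12^2 ≡ 12^2 = 144 ≡ 13 (mod 131)
12^4 ≡ 13^2 = 169 ≡ 38 (mod 131)
12^8 ≡ 38^2 = 1444 ≡ 3 (mod 131)
12^16 ≡ 3^2 = 9 ≡ 9 (mod 131)
12^32 ≡ 9^2 = 81 ≡ 81 (mod 131)
12^64 ≡ 81^2 = 6561 ≡ 11 (mod 131)
12^128 ≡ 11^2 = 121 ≡ 121 (mod 131)
130 = 128 + 2 in binary powers of 2.
So 12^130 ≡ 121 · 13 ≡ 1 (mod 131).
Since the result is 1, base 12 gives no evidence that 131 is composite.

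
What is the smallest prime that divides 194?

2

194 is even: 2 divides it.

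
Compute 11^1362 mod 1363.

1193

11^1 ≡ 11 (mod 1363)
11^2 ≡ 11^2 = 121 ≡ 121 (mod 1363)
11^4 ≡ 121^2 = 14641 ≡ 1011 (mod 1363)
11^8 ≡ 1011^2 = 1022121 ≡ 1234 (mod 1363)
11^16 ≡ 1234^2 = 1522756 ≡ 285 (mod 1363)
11^32 ≡ 285^2 = 81225 ≡ 808 (mod 1363)
11^64 ≡ 808^2 = 652864 ≡ 1350 (mod 1363)
11^128 ≡ 1350^2 = 1822500 ≡ 169 (mod 1363)
11^256 ≡ 169^2 = 28561 ≡ 1301 (mod 1363)
11^512 ≡ 1301^2 = 1692601 ≡ 1118 (mod 1363)
11^1024 ≡ 1118^2 = 1249924 ≡ 53 (mod 1363)
1362 = 1024 + 256 + 64 + 16 + 2 in binary powers of 2.
So 11^1362 ≡ 53 · 1301 · 1350 · 285 · 121 ≡ 1193 (mod 1363).
Since 1193 ≠ 1, base 11 is a Fermat witness: 1363 is composite.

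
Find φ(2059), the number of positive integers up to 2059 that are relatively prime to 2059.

1960

Factor: 2059 = 29 · 71.
φ(2059) = (29−1) · (71−1) = 28 · 70 = 1960.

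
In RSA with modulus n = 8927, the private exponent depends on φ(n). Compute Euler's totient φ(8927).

Factor: 8927 = 79 · 113.
φ(8927) = (79−1) · (113−1) = 78 · 112 = 8736.

8736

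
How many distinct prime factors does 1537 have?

1537 = 29 · 53
1537 = 29 · 53, which has 2 distinct prime factors.

2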